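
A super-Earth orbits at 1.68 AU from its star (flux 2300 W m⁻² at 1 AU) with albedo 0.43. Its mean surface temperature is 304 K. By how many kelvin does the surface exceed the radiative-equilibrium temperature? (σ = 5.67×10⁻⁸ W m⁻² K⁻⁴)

S = 2300/1.68² = 814.9 W m⁻².
T_eq = [S(1−A)/(4σ)]^(1/4) = [814.9×0.57/(4×5.67×10⁻⁸)]^(1/4) = 212.7 K.
ΔT = T_surf − T_eq = 304 − 212.7.

ΔT ≈ 91.3 K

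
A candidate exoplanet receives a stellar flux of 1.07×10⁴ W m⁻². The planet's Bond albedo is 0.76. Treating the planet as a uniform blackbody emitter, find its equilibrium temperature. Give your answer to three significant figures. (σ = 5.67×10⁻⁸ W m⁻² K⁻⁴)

Energy balance: absorbed = emitted ⇒ πR²·S(1−A) = 4πR²·σT_eq⁴, so T_eq⁴ = S(1−A)/(4σ).
T_eq = [1.07×10⁴ × 0.24 / (4 × 5.67×10⁻⁸)]^(1/4) = (1.13×10¹⁰)^(1/4) = 326 K.

T_eq ≈ 326 K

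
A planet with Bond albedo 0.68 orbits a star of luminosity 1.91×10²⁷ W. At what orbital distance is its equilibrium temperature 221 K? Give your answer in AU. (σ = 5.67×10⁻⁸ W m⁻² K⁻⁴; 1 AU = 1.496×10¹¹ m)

d ≈ 2.00 AU

From T_eq⁴ = L(1−A)/(16πσd²): d = √[L(1−A)/(16πσT_eq⁴)].
d = √[1.91×10²⁷ × 0.32 / (16π × 5.67×10⁻⁸ × (221)⁴)] = 3.00×10¹¹ m = 2.00 AU.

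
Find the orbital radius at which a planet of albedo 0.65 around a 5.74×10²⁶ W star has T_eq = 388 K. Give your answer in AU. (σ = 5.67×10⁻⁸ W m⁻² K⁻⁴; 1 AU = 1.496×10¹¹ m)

From T_eq⁴ = L(1−A)/(16πσd²): d = √[L(1−A)/(16πσT_eq⁴)].
d = √[5.74×10²⁶ × 0.35 / (16π × 5.67×10⁻⁸ × (388)⁴)] = 5.58×10¹⁰ m = 0.373 AU.

d ≈ 0.373 AU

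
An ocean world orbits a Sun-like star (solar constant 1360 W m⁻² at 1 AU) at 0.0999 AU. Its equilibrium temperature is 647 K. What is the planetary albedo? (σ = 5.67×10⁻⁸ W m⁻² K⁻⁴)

A ≈ 0.71

Flux at 0.0999 AU: S = 1360/0.0999² = 1.36×10⁵ W m⁻².
From T_eq⁴ = S(1−A)/(4σ): 1−A = 4σT_eq⁴/S.
1−A = 4 × 5.67×10⁻⁸ × (647)⁴ / 1.36×10⁵ = 0.292.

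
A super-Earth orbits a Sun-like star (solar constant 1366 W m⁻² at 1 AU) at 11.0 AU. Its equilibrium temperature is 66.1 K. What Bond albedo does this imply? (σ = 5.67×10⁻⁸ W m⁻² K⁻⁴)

A ≈ 0.62

Flux at 11.0 AU: S = 1366/11.0² = 11.3 W m⁻².
From T_eq⁴ = S(1−A)/(4σ): 1−A = 4σT_eq⁴/S.
1−A = 4 × 5.67×10⁻⁸ × (66.1)⁴ / 11.3 = 0.384.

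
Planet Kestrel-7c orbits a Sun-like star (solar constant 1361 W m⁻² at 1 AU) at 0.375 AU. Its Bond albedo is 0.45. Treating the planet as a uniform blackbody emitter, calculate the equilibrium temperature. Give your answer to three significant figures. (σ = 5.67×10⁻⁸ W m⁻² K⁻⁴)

Flux at 0.375 AU: S = 1361/0.375² = 9680 W m⁻².
Energy balance: absorbed = emitted ⇒ πR²·S(1−A) = 4πR²·σT_eq⁴, so T_eq⁴ = S(1−A)/(4σ).
T_eq = [9680 × 0.55 / (4 × 5.67×10⁻⁸)]^(1/4) = (2.35×10¹⁰)^(1/4) = 391 K.

T_eq ≈ 391 K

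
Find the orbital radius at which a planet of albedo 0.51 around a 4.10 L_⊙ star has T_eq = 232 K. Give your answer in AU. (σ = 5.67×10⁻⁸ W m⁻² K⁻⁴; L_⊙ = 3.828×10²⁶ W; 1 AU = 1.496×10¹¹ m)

d ≈ 2.04 AU

L = 4.10 × 3.828×10²⁶ = 1.57×10²⁷ W.
From T_eq⁴ = L(1−A)/(16πσd²): d = √[L(1−A)/(16πσT_eq⁴)].
d = √[1.57×10²⁷ × 0.49 / (16π × 5.67×10⁻⁸ × (232)⁴)] = 3.05×10¹¹ m = 2.04 AU.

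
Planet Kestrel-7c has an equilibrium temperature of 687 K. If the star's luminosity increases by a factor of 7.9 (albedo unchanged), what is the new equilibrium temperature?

T_eq ≈ 1150 K

T_eq ∝ L^(1/4) · d^(−1/2).
T′ = 687 × 7.9^(1/4) = 1150 K.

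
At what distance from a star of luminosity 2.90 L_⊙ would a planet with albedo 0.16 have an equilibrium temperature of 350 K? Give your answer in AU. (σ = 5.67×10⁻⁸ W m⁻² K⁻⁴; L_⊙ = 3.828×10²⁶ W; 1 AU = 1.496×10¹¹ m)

d ≈ 0.987 AU

L = 2.90 × 3.828×10²⁶ = 1.11×10²⁷ W.
From T_eq⁴ = L(1−A)/(16πσd²): d = √[L(1−A)/(16πσT_eq⁴)].
d = √[1.11×10²⁷ × 0.84 / (16π × 5.67×10⁻⁸ × (350)⁴)] = 1.48×10¹¹ m = 0.987 AU.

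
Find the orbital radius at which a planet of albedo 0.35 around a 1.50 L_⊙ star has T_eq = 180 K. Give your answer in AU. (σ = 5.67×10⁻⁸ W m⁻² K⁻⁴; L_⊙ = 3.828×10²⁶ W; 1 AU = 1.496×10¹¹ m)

d ≈ 2.36 AU

L = 1.50 × 3.828×10²⁶ = 5.74×10²⁶ W.
From T_eq⁴ = L(1−A)/(16πσd²): d = √[L(1−A)/(16πσT_eq⁴)].
d = √[5.74×10²⁶ × 0.65 / (16π × 5.67×10⁻⁸ × (180)⁴)] = 3.53×10¹¹ m = 2.36 AU.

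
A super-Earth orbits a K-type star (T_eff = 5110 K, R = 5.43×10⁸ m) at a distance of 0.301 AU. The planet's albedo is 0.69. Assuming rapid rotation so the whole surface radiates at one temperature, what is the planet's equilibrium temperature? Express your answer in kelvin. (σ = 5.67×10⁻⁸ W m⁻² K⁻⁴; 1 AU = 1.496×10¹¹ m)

d = 0.301 AU = 4.50×10¹⁰ m.
L = 4πR_⋆²σT_⋆⁴ = 4π(5.43×10⁸)² × 5.67×10⁻⁸ × (5110)⁴ = 1.43×10²⁶ W.
S = L/(4πd²) = 5620 W m⁻².
Energy balance: absorbed = emitted ⇒ πR²·S(1−A) = 4πR²·σT_eq⁴, so T_eq⁴ = S(1−A)/(4σ).
T_eq = [5620 × 0.31 / (4 × 5.67×10⁻⁸)]^(1/4) = (7.68×10⁹)^(1/4) = 296 K.

T_eq ≈ 296 K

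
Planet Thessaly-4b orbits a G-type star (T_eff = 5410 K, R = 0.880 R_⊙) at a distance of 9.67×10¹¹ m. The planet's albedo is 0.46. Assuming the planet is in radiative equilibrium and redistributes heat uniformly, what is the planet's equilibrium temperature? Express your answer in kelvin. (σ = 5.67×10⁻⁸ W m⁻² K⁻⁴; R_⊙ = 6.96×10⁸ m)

R_⋆ = 0.880 × 6.96×10⁸ = 6.12×10⁸ m.
L = 4πR_⋆²σT_⋆⁴ = 4π(6.12×10⁸)² × 5.67×10⁻⁸ × (5410)⁴ = 2.29×10²⁶ W.
S = L/(4πd²) = 19.5 W m⁻².
Energy balance: absorbed = emitted ⇒ πR²·S(1−A) = 4πR²·σT_eq⁴, so T_eq⁴ = S(1−A)/(4σ).
T_eq = [19.5 × 0.54 / (4 × 5.67×10⁻⁸)]^(1/4) = (4.64×10⁷)^(1/4) = 82.5 K.

T_eq ≈ 82.5 K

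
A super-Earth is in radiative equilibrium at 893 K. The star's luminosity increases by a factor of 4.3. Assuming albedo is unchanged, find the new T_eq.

T_eq ∝ L^(1/4) · d^(−1/2).
T′ = 893 × 4.3^(1/4) = 1290 K.

T_eq ≈ 1290 K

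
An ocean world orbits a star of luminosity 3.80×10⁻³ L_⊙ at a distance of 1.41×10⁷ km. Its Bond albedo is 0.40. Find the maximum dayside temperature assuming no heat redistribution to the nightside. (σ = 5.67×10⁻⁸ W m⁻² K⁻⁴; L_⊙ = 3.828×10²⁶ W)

T_ss ≈ 280 K

d = 1.41×10⁷ km = 1.41×10¹⁰ m.
L = 3.80×10⁻³ × 3.828×10²⁶ = 1.45×10²⁴ W.
Flux: S = L/(4πd²) = 1.45×10²⁴/(4π×(1.41×10¹⁰)²) = 582 W m⁻².
With no redistribution each surface element balances locally: S(1−A) = σT⁴.
T = [582 × 0.60 / 5.67×10⁻⁸]^(1/4) = (6.16×10⁹)^(1/4) = 280 K.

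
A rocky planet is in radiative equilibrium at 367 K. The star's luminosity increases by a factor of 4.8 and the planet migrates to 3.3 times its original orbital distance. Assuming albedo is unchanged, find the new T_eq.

T_eq ≈ 299 K

T_eq ∝ L^(1/4) · d^(−1/2).
T′ = 367 × 4.8^(1/4) / 3.3^(1/2) = 299 K.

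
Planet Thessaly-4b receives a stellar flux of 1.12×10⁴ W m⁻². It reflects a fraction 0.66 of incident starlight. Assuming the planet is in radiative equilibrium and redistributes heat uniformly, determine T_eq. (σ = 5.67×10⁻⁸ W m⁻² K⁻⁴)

Energy balance: absorbed = emitted ⇒ πR²·S(1−A) = 4πR²·σT_eq⁴, so T_eq⁴ = S(1−A)/(4σ).
T_eq = [1.12×10⁴ × 0.34 / (4 × 5.67×10⁻⁸)]^(1/4) = (1.68×10¹⁰)^(1/4) = 360 K.

T_eq ≈ 360 K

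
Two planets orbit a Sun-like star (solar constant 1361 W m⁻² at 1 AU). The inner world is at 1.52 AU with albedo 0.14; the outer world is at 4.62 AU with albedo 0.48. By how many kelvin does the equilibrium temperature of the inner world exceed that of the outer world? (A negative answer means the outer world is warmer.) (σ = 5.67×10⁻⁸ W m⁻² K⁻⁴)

T_eq = [S₀(1−A)/(4σd²)]^(1/4), so T ∝ (1−A)^(1/4) / √d.
T₁ = [1361×0.86/(4×5.67×10⁻⁸×1.52²)]^(1/4) = 217.40 K.
T₂ = [1361×0.52/(4×5.67×10⁻⁸×4.62²)]^(1/4) = 109.96 K.

ΔT ≈ 107.4 K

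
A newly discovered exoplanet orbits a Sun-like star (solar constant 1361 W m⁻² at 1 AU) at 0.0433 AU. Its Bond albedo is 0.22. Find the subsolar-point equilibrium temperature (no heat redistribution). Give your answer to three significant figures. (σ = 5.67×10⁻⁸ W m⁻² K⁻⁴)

Flux at 0.0433 AU: S = 1361/0.0433² = 7.26×10⁵ W m⁻².
At the subsolar point the surface absorbs S(1−A) and emits σT⁴ per unit area — no factor of 4, since only the local patch is in balance.
T = [7.26×10⁵ × 0.78 / 5.67×10⁻⁸]^(1/4) = (9.99×10¹²)^(1/4) = 1780 K.

T_ss ≈ 1780 K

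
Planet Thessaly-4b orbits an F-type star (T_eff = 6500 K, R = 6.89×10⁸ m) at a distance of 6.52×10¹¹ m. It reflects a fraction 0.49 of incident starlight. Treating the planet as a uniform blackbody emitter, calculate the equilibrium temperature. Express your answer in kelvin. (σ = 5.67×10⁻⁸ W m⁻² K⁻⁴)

L = 4πR_⋆²σT_⋆⁴ = 4π(6.89×10⁸)² × 5.67×10⁻⁸ × (6500)⁴ = 6.04×10²⁶ W.
S = L/(4πd²) = 113 W m⁻².
Energy balance: absorbed = emitted ⇒ πR²·S(1−A) = 4πR²·σT_eq⁴, so T_eq⁴ = S(1−A)/(4σ).
T_eq = [113 × 0.51 / (4 × 5.67×10⁻⁸)]^(1/4) = (2.54×10⁸)^(1/4) = 126 K.

T_eq ≈ 126 K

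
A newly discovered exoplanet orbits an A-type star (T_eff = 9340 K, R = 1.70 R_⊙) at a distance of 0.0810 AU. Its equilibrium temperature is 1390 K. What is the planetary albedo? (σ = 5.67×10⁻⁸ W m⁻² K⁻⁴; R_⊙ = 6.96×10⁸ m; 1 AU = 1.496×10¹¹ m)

R_⋆ = 1.70 × 6.96×10⁸ = 1.18×10⁹ m.
d = 0.0810 AU = 1.21×10¹⁰ m.
L = 4πR_⋆²σT_⋆⁴ = 4π(1.18×10⁹)² × 5.67×10⁻⁸ × (9340)⁴ = 7.59×10²⁷ W.
S = L/(4πd²) = 4.11×10⁶ W m⁻².
From T_eq⁴ = S(1−A)/(4σ): 1−A = 4σT_eq⁴/S.
1−A = 4 × 5.67×10⁻⁸ × (1390)⁴ / 4.11×10⁶ = 0.206.

A ≈ 0.79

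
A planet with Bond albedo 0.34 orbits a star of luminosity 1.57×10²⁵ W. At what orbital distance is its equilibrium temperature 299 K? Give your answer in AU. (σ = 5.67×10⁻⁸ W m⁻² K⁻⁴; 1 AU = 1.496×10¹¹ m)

From T_eq⁴ = L(1−A)/(16πσd²): d = √[L(1−A)/(16πσT_eq⁴)].
d = √[1.57×10²⁵ × 0.66 / (16π × 5.67×10⁻⁸ × (299)⁴)] = 2.13×10¹⁰ m = 0.143 AU.

d ≈ 0.143 AU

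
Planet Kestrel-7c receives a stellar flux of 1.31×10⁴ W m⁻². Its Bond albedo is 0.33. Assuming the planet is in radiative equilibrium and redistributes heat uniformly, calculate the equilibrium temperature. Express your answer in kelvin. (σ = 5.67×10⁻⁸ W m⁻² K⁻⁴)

Energy balance: absorbed = emitted ⇒ πR²·S(1−A) = 4πR²·σT_eq⁴, so T_eq⁴ = S(1−A)/(4σ).
T_eq = [1.31×10⁴ × 0.67 / (4 × 5.67×10⁻⁸)]^(1/4) = (3.87×10¹⁰)^(1/4) = 444 K.

T_eq ≈ 444 K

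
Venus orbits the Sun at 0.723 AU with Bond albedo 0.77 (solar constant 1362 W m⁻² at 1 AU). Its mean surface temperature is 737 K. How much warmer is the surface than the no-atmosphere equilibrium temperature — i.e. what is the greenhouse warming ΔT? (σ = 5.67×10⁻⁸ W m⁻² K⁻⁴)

S = 1362/0.723² = 2606 W m⁻².
T_eq = [S(1−A)/(4σ)]^(1/4) = [2606×0.23/(4×5.67×10⁻⁸)]^(1/4) = 226.7 K.
ΔT = T_surf − T_eq = 737 − 226.7.

ΔT ≈ 510.3 K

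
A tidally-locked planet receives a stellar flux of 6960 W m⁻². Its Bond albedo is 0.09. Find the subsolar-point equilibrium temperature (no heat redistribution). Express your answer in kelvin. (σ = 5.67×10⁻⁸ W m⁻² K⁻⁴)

At the subsolar point the surface absorbs S(1−A) and emits σT⁴ per unit area — no factor of 4, since only the local patch is in balance.
T = [6960 × 0.91 / 5.67×10⁻⁸]^(1/4) = (1.12×10¹¹)^(1/4) = 578 K.

T_ss ≈ 578 K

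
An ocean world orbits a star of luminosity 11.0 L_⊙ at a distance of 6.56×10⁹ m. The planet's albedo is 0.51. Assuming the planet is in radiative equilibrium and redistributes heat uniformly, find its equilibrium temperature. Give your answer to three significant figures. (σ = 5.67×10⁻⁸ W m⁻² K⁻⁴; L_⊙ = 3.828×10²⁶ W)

L = 11.0 × 3.828×10²⁶ = 4.21×10²⁷ W.
Flux: S = L/(4πd²) = 4.21×10²⁷/(4π×(6.56×10⁹)²) = 7.79×10⁶ W m⁻².
Energy balance: absorbed = emitted ⇒ πR²·S(1−A) = 4πR²·σT_eq⁴, so T_eq⁴ = S(1−A)/(4σ).
T_eq = [7.79×10⁶ × 0.49 / (4 × 5.67×10⁻⁸)]^(1/4) = (1.68×10¹³)^(1/4) = 2030 K.

T_eq ≈ 2030 K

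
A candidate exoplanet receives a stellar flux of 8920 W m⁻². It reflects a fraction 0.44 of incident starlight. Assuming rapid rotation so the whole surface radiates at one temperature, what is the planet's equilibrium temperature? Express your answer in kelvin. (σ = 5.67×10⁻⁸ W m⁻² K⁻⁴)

Energy balance: absorbed = emitted ⇒ πR²·S(1−A) = 4πR²·σT_eq⁴, so T_eq⁴ = S(1−A)/(4σ).
T_eq = [8920 × 0.56 / (4 × 5.67×10⁻⁸)]^(1/4) = (2.20×10¹⁰)^(1/4) = 385 K.

T_eq ≈ 385 K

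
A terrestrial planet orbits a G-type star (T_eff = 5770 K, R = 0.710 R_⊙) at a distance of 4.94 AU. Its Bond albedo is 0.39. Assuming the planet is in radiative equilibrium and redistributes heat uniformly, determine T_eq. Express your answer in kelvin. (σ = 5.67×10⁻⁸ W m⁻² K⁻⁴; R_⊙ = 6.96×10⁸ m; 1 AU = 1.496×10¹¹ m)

T_eq ≈ 93.2 K

R_⋆ = 0.710 × 6.96×10⁸ = 4.94×10⁸ m.
d = 4.94 AU = 7.39×10¹¹ m.
L = 4πR_⋆²σT_⋆⁴ = 4π(4.94×10⁸)² × 5.67×10⁻⁸ × (5770)⁴ = 1.93×10²⁶ W.
S = L/(4πd²) = 28.1 W m⁻².
Energy balance: absorbed = emitted ⇒ πR²·S(1−A) = 4πR²·σT_eq⁴, so T_eq⁴ = S(1−A)/(4σ).
T_eq = [28.1 × 0.61 / (4 × 5.67×10⁻⁸)]^(1/4) = (7.56×10⁷)^(1/4) = 93.2 K.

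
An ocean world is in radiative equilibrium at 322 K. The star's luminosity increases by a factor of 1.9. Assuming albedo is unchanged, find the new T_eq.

T_eq ≈ 378 K

T_eq ∝ L^(1/4) · d^(−1/2).
T′ = 322 × 1.9^(1/4) = 378 K.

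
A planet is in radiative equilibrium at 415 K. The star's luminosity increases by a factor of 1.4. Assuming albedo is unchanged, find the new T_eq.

T_eq ≈ 451 K

T_eq ∝ L^(1/4) · d^(−1/2).
T′ = 415 × 1.4^(1/4) = 451 K.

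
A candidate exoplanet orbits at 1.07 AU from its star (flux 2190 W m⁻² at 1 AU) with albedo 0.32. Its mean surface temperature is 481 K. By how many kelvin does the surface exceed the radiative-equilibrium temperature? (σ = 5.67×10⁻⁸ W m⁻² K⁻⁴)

ΔT ≈ 205.8 K

S = 2190/1.07² = 1913 W m⁻².
T_eq = [S(1−A)/(4σ)]^(1/4) = [1913×0.68/(4×5.67×10⁻⁸)]^(1/4) = 275.2 K.
ΔT = T_surf − T_eq = 481 − 275.2.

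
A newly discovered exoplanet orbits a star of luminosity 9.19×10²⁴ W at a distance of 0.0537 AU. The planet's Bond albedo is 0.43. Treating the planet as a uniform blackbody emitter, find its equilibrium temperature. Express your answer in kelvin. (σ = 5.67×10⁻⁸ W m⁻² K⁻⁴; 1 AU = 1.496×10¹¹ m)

d = 0.0537 AU = 8.03×10⁹ m.
Flux: S = L/(4πd²) = 9.19×10²⁴/(4π×(8.03×10⁹)²) = 1.13×10⁴ W m⁻².
Energy balance: absorbed = emitted ⇒ πR²·S(1−A) = 4πR²·σT_eq⁴, so T_eq⁴ = S(1−A)/(4σ).
T_eq = [1.13×10⁴ × 0.57 / (4 × 5.67×10⁻⁸)]^(1/4) = (2.85×10¹⁰)^(1/4) = 411 K.

T_eq ≈ 411 K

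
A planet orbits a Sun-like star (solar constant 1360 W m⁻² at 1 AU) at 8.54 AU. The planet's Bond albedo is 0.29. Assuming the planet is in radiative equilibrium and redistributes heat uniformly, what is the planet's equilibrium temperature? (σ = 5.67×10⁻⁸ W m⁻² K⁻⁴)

T_eq ≈ 87.4 K

Flux at 8.54 AU: S = 1360/8.54² = 18.6 W m⁻².
Energy balance: absorbed = emitted ⇒ πR²·S(1−A) = 4πR²·σT_eq⁴, so T_eq⁴ = S(1−A)/(4σ).
T_eq = [18.6 × 0.71 / (4 × 5.67×10⁻⁸)]^(1/4) = (5.84×10⁷)^(1/4) = 87.4 K.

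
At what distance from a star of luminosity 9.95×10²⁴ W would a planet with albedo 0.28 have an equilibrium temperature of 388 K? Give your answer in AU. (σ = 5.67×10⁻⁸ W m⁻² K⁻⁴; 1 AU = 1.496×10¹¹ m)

From T_eq⁴ = L(1−A)/(16πσd²): d = √[L(1−A)/(16πσT_eq⁴)].
d = √[9.95×10²⁴ × 0.72 / (16π × 5.67×10⁻⁸ × (388)⁴)] = 1.05×10¹⁰ m = 0.0704 AU.

d ≈ 0.0704 AU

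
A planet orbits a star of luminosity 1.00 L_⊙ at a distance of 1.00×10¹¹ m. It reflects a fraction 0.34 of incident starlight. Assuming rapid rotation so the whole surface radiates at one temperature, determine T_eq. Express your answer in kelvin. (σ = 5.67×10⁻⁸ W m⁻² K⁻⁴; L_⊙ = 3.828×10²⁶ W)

T_eq ≈ 307 K

L = 1.00 × 3.828×10²⁶ = 3.83×10²⁶ W.
Flux: S = L/(4πd²) = 3.83×10²⁶/(4π×(1.00×10¹¹)²) = 3050 W m⁻².
Energy balance: absorbed = emitted ⇒ πR²·S(1−A) = 4πR²·σT_eq⁴, so T_eq⁴ = S(1−A)/(4σ).
T_eq = [3050 × 0.66 / (4 × 5.67×10⁻⁸)]^(1/4) = (8.86×10⁹)^(1/4) = 307 K.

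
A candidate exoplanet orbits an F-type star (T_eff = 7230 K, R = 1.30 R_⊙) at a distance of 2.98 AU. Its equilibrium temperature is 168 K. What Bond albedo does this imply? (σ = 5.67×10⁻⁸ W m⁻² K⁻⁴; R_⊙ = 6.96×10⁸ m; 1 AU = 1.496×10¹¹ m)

A ≈ 0.72

R_⋆ = 1.30 × 6.96×10⁸ = 9.05×10⁸ m.
d = 2.98 AU = 4.46×10¹¹ m.
L = 4πR_⋆²σT_⋆⁴ = 4π(9.05×10⁸)² × 5.67×10⁻⁸ × (7230)⁴ = 1.59×10²⁷ W.
S = L/(4πd²) = 638 W m⁻².
From T_eq⁴ = S(1−A)/(4σ): 1−A = 4σT_eq⁴/S.
1−A = 4 × 5.67×10⁻⁸ × (168)⁴ / 638 = 0.283.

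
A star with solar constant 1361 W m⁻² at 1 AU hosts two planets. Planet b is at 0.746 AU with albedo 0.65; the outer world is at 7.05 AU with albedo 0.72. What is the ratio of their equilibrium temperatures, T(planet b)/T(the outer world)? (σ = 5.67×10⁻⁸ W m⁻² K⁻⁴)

T₁/T₂ ≈ 3.251

T_eq = [S₀(1−A)/(4σd²)]^(1/4), so T ∝ (1−A)^(1/4) / √d.
T₁ = [1361×0.35/(4×5.67×10⁻⁸×0.746²)]^(1/4) = 247.86 K.
T₂ = [1361×0.28/(4×5.67×10⁻⁸×7.05²)]^(1/4) = 76.25 K.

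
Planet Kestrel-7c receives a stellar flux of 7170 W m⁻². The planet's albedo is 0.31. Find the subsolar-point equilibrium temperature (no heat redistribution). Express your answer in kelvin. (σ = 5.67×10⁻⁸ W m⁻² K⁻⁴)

T_ss ≈ 543 K

At the subsolar point the surface absorbs S(1−A) and emits σT⁴ per unit area — no factor of 4, since only the local patch is in balance.
T = [7170 × 0.69 / 5.67×10⁻⁸]^(1/4) = (8.73×10¹⁰)^(1/4) = 543 K.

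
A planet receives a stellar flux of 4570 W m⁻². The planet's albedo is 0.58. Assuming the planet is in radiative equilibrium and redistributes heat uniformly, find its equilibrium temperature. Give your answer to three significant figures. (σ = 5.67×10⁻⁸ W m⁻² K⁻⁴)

T_eq ≈ 303 K

Energy balance: absorbed = emitted ⇒ πR²·S(1−A) = 4πR²·σT_eq⁴, so T_eq⁴ = S(1−A)/(4σ).
T_eq = [4570 × 0.42 / (4 × 5.67×10⁻⁸)]^(1/4) = (8.46×10⁹)^(1/4) = 303 K.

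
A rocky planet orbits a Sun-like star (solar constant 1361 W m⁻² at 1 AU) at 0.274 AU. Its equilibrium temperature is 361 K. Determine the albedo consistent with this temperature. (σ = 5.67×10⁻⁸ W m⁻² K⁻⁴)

A ≈ 0.79

Flux at 0.274 AU: S = 1361/0.274² = 1.81×10⁴ W m⁻².
From T_eq⁴ = S(1−A)/(4σ): 1−A = 4σT_eq⁴/S.
1−A = 4 × 5.67×10⁻⁸ × (361)⁴ / 1.81×10⁴ = 0.212.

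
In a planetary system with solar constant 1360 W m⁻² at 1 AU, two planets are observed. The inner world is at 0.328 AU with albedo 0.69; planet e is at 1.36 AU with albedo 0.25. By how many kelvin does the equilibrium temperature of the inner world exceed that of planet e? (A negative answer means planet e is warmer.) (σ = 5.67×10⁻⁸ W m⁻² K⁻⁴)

T_eq = [S₀(1−A)/(4σd²)]^(1/4), so T ∝ (1−A)^(1/4) / √d.
T₁ = [1360×0.31/(4×5.67×10⁻⁸×0.328²)]^(1/4) = 362.56 K.
T₂ = [1360×0.75/(4×5.67×10⁻⁸×1.36²)]^(1/4) = 222.06 K.

ΔT ≈ 140.5 K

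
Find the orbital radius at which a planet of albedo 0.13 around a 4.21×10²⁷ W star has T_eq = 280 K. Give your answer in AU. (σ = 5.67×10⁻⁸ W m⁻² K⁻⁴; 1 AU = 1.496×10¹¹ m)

From T_eq⁴ = L(1−A)/(16πσd²): d = √[L(1−A)/(16πσT_eq⁴)].
d = √[4.21×10²⁷ × 0.87 / (16π × 5.67×10⁻⁸ × (280)⁴)] = 4.57×10¹¹ m = 3.06 AU.

d ≈ 3.06 AU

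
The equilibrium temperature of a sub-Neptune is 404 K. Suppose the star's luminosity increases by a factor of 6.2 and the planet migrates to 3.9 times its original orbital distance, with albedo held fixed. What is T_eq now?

T_eq ∝ L^(1/4) · d^(−1/2).
T′ = 404 × 6.2^(1/4) / 3.9^(1/2) = 323 K.

T_eq ≈ 323 K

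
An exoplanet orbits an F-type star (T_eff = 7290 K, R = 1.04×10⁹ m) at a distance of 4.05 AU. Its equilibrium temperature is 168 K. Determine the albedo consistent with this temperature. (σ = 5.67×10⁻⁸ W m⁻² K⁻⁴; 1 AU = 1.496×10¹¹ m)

A ≈ 0.62

d = 4.05 AU = 6.06×10¹¹ m.
L = 4πR_⋆²σT_⋆⁴ = 4π(1.04×10⁹)² × 5.67×10⁻⁸ × (7290)⁴ = 2.18×10²⁷ W.
S = L/(4πd²) = 472 W m⁻².
From T_eq⁴ = S(1−A)/(4σ): 1−A = 4σT_eq⁴/S.
1−A = 4 × 5.67×10⁻⁸ × (168)⁴ / 472 = 0.383.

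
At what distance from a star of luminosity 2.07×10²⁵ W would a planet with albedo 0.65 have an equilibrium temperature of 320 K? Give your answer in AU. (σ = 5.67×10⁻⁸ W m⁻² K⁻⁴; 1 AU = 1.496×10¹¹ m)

From T_eq⁴ = L(1−A)/(16πσd²): d = √[L(1−A)/(16πσT_eq⁴)].
d = √[2.07×10²⁵ × 0.35 / (16π × 5.67×10⁻⁸ × (320)⁴)] = 1.56×10¹⁰ m = 0.104 AU.

d ≈ 0.104 AU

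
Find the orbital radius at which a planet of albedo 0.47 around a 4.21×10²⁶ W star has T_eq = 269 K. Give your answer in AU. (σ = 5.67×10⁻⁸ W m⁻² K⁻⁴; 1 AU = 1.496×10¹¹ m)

From T_eq⁴ = L(1−A)/(16πσd²): d = √[L(1−A)/(16πσT_eq⁴)].
d = √[4.21×10²⁶ × 0.53 / (16π × 5.67×10⁻⁸ × (269)⁴)] = 1.22×10¹¹ m = 0.817 AU.

d ≈ 0.817 AU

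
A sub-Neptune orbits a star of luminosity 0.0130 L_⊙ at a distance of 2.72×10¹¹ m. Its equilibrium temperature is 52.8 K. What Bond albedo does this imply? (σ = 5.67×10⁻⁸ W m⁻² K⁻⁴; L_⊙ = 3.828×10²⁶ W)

A ≈ 0.67

L = 0.0130 × 3.828×10²⁶ = 4.98×10²⁴ W.
Flux: S = L/(4πd²) = 4.98×10²⁴/(4π×(2.72×10¹¹)²) = 5.35 W m⁻².
From T_eq⁴ = S(1−A)/(4σ): 1−A = 4σT_eq⁴/S.
1−A = 4 × 5.67×10⁻⁸ × (52.8)⁴ / 5.35 = 0.329.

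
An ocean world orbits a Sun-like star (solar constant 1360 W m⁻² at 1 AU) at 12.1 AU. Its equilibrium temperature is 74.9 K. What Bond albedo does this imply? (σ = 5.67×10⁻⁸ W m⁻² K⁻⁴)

Flux at 12.1 AU: S = 1360/12.1² = 9.29 W m⁻².
From T_eq⁴ = S(1−A)/(4σ): 1−A = 4σT_eq⁴/S.
1−A = 4 × 5.67×10⁻⁸ × (74.9)⁴ / 9.29 = 0.768.

A ≈ 0.23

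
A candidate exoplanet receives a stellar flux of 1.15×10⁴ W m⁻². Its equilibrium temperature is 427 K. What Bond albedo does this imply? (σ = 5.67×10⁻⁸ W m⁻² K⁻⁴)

From T_eq⁴ = S(1−A)/(4σ): 1−A = 4σT_eq⁴/S.
1−A = 4 × 5.67×10⁻⁸ × (427)⁴ / 1.15×10⁴ = 0.656.

A ≈ 0.34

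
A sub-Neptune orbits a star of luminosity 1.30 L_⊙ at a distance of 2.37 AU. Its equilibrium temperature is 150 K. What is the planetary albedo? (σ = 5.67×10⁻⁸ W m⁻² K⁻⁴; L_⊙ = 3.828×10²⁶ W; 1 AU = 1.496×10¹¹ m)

A ≈ 0.64

d = 2.37 AU = 3.55×10¹¹ m.
L = 1.30 × 3.828×10²⁶ = 4.98×10²⁶ W.
Flux: S = L/(4πd²) = 4.98×10²⁶/(4π×(3.55×10¹¹)²) = 315 W m⁻².
From T_eq⁴ = S(1−A)/(4σ): 1−A = 4σT_eq⁴/S.
1−A = 4 × 5.67×10⁻⁸ × (150)⁴ / 315 = 0.364.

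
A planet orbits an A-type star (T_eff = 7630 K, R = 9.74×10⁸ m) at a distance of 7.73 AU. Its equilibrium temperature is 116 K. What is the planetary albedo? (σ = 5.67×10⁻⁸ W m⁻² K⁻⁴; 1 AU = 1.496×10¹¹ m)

A ≈ 0.70

d = 7.73 AU = 1.16×10¹² m.
L = 4πR_⋆²σT_⋆⁴ = 4π(9.74×10⁸)² × 5.67×10⁻⁸ × (7630)⁴ = 2.29×10²⁷ W.
S = L/(4πd²) = 136 W m⁻².
From T_eq⁴ = S(1−A)/(4σ): 1−A = 4σT_eq⁴/S.
1−A = 4 × 5.67×10⁻⁸ × (116)⁴ / 136 = 0.301.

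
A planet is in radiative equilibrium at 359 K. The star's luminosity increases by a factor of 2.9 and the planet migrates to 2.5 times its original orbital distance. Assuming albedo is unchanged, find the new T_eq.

T_eq ∝ L^(1/4) · d^(−1/2).
T′ = 359 × 2.9^(1/4) / 2.5^(1/2) = 296 K.

T_eq ≈ 296 K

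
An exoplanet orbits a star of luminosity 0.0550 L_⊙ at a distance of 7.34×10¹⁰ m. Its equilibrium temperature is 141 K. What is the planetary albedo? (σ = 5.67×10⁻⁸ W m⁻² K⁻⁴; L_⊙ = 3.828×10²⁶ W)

L = 0.0550 × 3.828×10²⁶ = 2.11×10²⁵ W.
Flux: S = L/(4πd²) = 2.11×10²⁵/(4π×(7.34×10¹⁰)²) = 311 W m⁻².
From T_eq⁴ = S(1−A)/(4σ): 1−A = 4σT_eq⁴/S.
1−A = 4 × 5.67×10⁻⁸ × (141)⁴ / 311 = 0.288.

A ≈ 0.71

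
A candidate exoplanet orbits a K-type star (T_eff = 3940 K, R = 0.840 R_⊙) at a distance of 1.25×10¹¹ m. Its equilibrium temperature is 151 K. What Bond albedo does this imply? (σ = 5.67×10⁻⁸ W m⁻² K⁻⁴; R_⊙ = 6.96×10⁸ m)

R_⋆ = 0.840 × 6.96×10⁸ = 5.85×10⁸ m.
L = 4πR_⋆²σT_⋆⁴ = 4π(5.85×10⁸)² × 5.67×10⁻⁸ × (3940)⁴ = 5.87×10²⁵ W.
S = L/(4πd²) = 299 W m⁻².
From T_eq⁴ = S(1−A)/(4σ): 1−A = 4σT_eq⁴/S.
1−A = 4 × 5.67×10⁻⁸ × (151)⁴ / 299 = 0.394.

A ≈ 0.61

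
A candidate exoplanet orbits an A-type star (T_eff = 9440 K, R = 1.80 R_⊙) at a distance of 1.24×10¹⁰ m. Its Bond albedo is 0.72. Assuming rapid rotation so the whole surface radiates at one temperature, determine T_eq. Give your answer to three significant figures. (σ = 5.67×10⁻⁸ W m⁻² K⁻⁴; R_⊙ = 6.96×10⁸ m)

R_⋆ = 1.80 × 6.96×10⁸ = 1.25×10⁹ m.
L = 4πR_⋆²σT_⋆⁴ = 4π(1.25×10⁹)² × 5.67×10⁻⁸ × (9440)⁴ = 8.88×10²⁷ W.
S = L/(4πd²) = 4.60×10⁶ W m⁻².
Energy balance: absorbed = emitted ⇒ πR²·S(1−A) = 4πR²·σT_eq⁴, so T_eq⁴ = S(1−A)/(4σ).
T_eq = [4.60×10⁶ × 0.28 / (4 × 5.67×10⁻⁸)]^(1/4) = (5.67×10¹²)^(1/4) = 1540 K.

T_eq ≈ 1540 K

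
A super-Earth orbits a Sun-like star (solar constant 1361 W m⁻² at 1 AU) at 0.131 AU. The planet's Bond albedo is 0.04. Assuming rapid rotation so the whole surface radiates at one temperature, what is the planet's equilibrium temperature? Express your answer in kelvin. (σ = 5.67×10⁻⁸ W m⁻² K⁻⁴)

T_eq ≈ 761 K

Flux at 0.131 AU: S = 1361/0.131² = 7.93×10⁴ W m⁻².
Energy balance: absorbed = emitted ⇒ πR²·S(1−A) = 4πR²·σT_eq⁴, so T_eq⁴ = S(1−A)/(4σ).
T_eq = [7.93×10⁴ × 0.96 / (4 × 5.67×10⁻⁸)]^(1/4) = (3.36×10¹¹)^(1/4) = 761 K.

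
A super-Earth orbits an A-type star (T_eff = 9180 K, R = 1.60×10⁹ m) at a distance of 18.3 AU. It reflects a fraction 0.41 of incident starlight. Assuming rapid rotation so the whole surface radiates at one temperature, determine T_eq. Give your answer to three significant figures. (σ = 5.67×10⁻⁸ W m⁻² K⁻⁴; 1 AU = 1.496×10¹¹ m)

T_eq ≈ 138 K

d = 18.3 AU = 2.74×10¹² m.
L = 4πR_⋆²σT_⋆⁴ = 4π(1.60×10⁹)² × 5.67×10⁻⁸ × (9180)⁴ = 1.30×10²⁸ W.
S = L/(4πd²) = 138 W m⁻².
Energy balance: absorbed = emitted ⇒ πR²·S(1−A) = 4πR²·σT_eq⁴, so T_eq⁴ = S(1−A)/(4σ).
T_eq = [138 × 0.59 / (4 × 5.67×10⁻⁸)]^(1/4) = (3.58×10⁸)^(1/4) = 138 K.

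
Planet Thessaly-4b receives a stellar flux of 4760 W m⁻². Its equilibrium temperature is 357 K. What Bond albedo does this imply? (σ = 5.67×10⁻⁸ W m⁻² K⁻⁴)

A ≈ 0.23

From T_eq⁴ = S(1−A)/(4σ): 1−A = 4σT_eq⁴/S.
1−A = 4 × 5.67×10⁻⁸ × (357)⁴ / 4760 = 0.774.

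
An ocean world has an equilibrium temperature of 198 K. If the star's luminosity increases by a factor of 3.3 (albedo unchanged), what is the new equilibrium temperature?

T_eq ∝ L^(1/4) · d^(−1/2).
T′ = 198 × 3.3^(1/4) = 267 K.

T_eq ≈ 267 K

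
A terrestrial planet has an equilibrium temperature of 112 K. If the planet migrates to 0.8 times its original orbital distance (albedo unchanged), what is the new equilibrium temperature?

T_eq ≈ 125 K

T_eq ∝ L^(1/4) · d^(−1/2).
T′ = 112 / 0.8^(1/2) = 125 K.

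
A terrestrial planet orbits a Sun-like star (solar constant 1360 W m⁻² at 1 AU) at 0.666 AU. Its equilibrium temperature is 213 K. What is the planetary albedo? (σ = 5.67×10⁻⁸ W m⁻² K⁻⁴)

Flux at 0.666 AU: S = 1360/0.666² = 3070 W m⁻².
From T_eq⁴ = S(1−A)/(4σ): 1−A = 4σT_eq⁴/S.
1−A = 4 × 5.67×10⁻⁸ × (213)⁴ / 3070 = 0.152.

A ≈ 0.85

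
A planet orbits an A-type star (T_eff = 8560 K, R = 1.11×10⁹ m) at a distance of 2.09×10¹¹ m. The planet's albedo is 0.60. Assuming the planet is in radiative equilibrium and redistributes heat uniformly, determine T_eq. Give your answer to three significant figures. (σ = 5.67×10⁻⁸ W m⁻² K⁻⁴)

T_eq ≈ 351 K

L = 4πR_⋆²σT_⋆⁴ = 4π(1.11×10⁹)² × 5.67×10⁻⁸ × (8560)⁴ = 4.71×10²⁷ W.
S = L/(4πd²) = 8590 W m⁻².
Energy balance: absorbed = emitted ⇒ πR²·S(1−A) = 4πR²·σT_eq⁴, so T_eq⁴ = S(1−A)/(4σ).
T_eq = [8590 × 0.40 / (4 × 5.67×10⁻⁸)]^(1/4) = (1.51×10¹⁰)^(1/4) = 351 K.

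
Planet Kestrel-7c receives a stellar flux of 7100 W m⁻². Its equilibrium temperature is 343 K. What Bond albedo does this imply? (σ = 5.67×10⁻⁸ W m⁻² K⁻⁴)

A ≈ 0.56

From T_eq⁴ = S(1−A)/(4σ): 1−A = 4σT_eq⁴/S.
1−A = 4 × 5.67×10⁻⁸ × (343)⁴ / 7100 = 0.442.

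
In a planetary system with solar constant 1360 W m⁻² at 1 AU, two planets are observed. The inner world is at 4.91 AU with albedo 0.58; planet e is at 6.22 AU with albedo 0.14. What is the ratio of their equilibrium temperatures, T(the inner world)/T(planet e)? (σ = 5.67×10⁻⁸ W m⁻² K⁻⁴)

T₁/T₂ ≈ 0.941

T_eq = [S₀(1−A)/(4σd²)]^(1/4), so T ∝ (1−A)^(1/4) / √d.
T₁ = [1360×0.42/(4×5.67×10⁻⁸×4.91²)]^(1/4) = 101.10 K.
T₂ = [1360×0.86/(4×5.67×10⁻⁸×6.22²)]^(1/4) = 107.45 K.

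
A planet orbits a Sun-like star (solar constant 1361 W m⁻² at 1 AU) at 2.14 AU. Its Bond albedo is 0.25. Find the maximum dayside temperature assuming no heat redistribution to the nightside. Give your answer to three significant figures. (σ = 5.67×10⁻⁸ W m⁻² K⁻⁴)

Flux at 2.14 AU: S = 1361/2.14² = 297 W m⁻².
With no redistribution each surface element balances locally: S(1−A) = σT⁴.
T = [297 × 0.75 / 5.67×10⁻⁸]^(1/4) = (3.93×10⁹)^(1/4) = 250 K.

T_ss ≈ 250 K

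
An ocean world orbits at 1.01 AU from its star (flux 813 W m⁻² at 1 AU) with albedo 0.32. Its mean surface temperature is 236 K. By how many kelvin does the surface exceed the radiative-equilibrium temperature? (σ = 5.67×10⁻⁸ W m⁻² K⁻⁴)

ΔT ≈ 14.9 K

S = 813/1.01² = 797.0 W m⁻².
T_eq = [S(1−A)/(4σ)]^(1/4) = [797.0×0.68/(4×5.67×10⁻⁸)]^(1/4) = 221.1 K.
ΔT = T_surf − T_eq = 236 − 221.1.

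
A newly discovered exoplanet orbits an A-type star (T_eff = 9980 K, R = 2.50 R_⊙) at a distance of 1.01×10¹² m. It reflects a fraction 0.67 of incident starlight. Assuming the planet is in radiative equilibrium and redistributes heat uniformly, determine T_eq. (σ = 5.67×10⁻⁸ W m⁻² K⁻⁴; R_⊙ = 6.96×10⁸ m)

R_⋆ = 2.50 × 6.96×10⁸ = 1.74×10⁹ m.
L = 4πR_⋆²σT_⋆⁴ = 4π(1.74×10⁹)² × 5.67×10⁻⁸ × (9980)⁴ = 2.14×10²⁸ W.
S = L/(4πd²) = 1670 W m⁻².
Energy balance: absorbed = emitted ⇒ πR²·S(1−A) = 4πR²·σT_eq⁴, so T_eq⁴ = S(1−A)/(4σ).
T_eq = [1670 × 0.33 / (4 × 5.67×10⁻⁸)]^(1/4) = (2.43×10⁹)^(1/4) = 222 K.

T_eq ≈ 222 K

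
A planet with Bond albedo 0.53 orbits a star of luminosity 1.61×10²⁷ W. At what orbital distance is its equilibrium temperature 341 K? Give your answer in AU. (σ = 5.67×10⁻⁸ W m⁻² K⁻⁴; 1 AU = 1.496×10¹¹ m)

From T_eq⁴ = L(1−A)/(16πσd²): d = √[L(1−A)/(16πσT_eq⁴)].
d = √[1.61×10²⁷ × 0.47 / (16π × 5.67×10⁻⁸ × (341)⁴)] = 1.40×10¹¹ m = 0.937 AU.

d ≈ 0.937 AU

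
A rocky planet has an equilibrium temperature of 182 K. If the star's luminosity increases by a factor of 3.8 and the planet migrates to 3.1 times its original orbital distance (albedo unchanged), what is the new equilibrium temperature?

T_eq ≈ 144 K

T_eq ∝ L^(1/4) · d^(−1/2).
T′ = 182 × 3.8^(1/4) / 3.1^(1/2) = 144 K.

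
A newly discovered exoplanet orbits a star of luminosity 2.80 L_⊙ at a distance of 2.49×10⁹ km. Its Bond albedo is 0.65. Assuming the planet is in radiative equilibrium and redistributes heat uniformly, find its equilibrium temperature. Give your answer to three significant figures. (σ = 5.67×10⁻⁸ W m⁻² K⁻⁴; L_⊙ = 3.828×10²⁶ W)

T_eq ≈ 67.9 K

d = 2.49×10⁹ km = 2.49×10¹² m.
L = 2.80 × 3.828×10²⁶ = 1.07×10²⁷ W.
Flux: S = L/(4πd²) = 1.07×10²⁷/(4π×(2.49×10¹²)²) = 13.8 W m⁻².
Energy balance: absorbed = emitted ⇒ πR²·S(1−A) = 4πR²·σT_eq⁴, so T_eq⁴ = S(1−A)/(4σ).
T_eq = [13.8 × 0.35 / (4 × 5.67×10⁻⁸)]^(1/4) = (2.12×10⁷)^(1/4) = 67.9 K.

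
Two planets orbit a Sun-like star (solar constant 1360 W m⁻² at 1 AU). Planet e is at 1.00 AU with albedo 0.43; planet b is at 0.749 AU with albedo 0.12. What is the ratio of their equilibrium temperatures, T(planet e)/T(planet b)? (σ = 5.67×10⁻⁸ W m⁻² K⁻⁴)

T₁/T₂ ≈ 0.776

T_eq = [S₀(1−A)/(4σd²)]^(1/4), so T ∝ (1−A)^(1/4) / √d.
T₁ = [1360×0.57/(4×5.67×10⁻⁸×1.00²)]^(1/4) = 241.79 K.
T₂ = [1360×0.88/(4×5.67×10⁻⁸×0.749²)]^(1/4) = 311.43 K.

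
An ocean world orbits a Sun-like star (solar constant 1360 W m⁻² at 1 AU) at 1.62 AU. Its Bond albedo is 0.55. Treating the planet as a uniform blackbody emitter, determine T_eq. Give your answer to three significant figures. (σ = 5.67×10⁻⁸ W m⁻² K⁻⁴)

Flux at 1.62 AU: S = 1360/1.62² = 518 W m⁻².
Energy balance: absorbed = emitted ⇒ πR²·S(1−A) = 4πR²·σT_eq⁴, so T_eq⁴ = S(1−A)/(4σ).
T_eq = [518 × 0.45 / (4 × 5.67×10⁻⁸)]^(1/4) = (1.03×10⁹)^(1/4) = 179 K.

T_eq ≈ 179 K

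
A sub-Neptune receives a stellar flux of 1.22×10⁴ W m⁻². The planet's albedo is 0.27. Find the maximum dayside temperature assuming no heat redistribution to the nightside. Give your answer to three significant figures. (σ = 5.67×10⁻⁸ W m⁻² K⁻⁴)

With no redistribution each surface element balances locally: S(1−A) = σT⁴.
T = [1.22×10⁴ × 0.73 / 5.67×10⁻⁸]^(1/4) = (1.57×10¹¹)^(1/4) = 630 K.

T_ss ≈ 630 K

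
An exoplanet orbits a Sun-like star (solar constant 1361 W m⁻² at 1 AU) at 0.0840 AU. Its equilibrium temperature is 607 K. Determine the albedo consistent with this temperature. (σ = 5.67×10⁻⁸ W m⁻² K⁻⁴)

A ≈ 0.84

Flux at 0.0840 AU: S = 1361/0.0840² = 1.93×10⁵ W m⁻².
From T_eq⁴ = S(1−A)/(4σ): 1−A = 4σT_eq⁴/S.
1−A = 4 × 5.67×10⁻⁸ × (607)⁴ / 1.93×10⁵ = 0.160.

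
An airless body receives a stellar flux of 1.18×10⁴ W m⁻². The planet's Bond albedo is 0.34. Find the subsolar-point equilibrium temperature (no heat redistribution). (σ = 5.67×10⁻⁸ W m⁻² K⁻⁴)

At the subsolar point the surface absorbs S(1−A) and emits σT⁴ per unit area — no factor of 4, since only the local patch is in balance.
T = [1.18×10⁴ × 0.66 / 5.67×10⁻⁸]^(1/4) = (1.37×10¹¹)^(1/4) = 609 K.

T_ss ≈ 609 K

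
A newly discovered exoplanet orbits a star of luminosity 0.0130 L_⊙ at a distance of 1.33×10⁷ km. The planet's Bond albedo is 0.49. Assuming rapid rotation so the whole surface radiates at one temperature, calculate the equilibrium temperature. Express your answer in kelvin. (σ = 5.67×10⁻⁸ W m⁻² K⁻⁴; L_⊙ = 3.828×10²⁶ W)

d = 1.33×10⁷ km = 1.33×10¹⁰ m.
L = 0.0130 × 3.828×10²⁶ = 4.98×10²⁴ W.
Flux: S = L/(4πd²) = 4.98×10²⁴/(4π×(1.33×10¹⁰)²) = 2240 W m⁻².
Energy balance: absorbed = emitted ⇒ πR²·S(1−A) = 4πR²·σT_eq⁴, so T_eq⁴ = S(1−A)/(4σ).
T_eq = [2240 × 0.51 / (4 × 5.67×10⁻⁸)]^(1/4) = (5.03×10⁹)^(1/4) = 266 K.

T_eq ≈ 266 K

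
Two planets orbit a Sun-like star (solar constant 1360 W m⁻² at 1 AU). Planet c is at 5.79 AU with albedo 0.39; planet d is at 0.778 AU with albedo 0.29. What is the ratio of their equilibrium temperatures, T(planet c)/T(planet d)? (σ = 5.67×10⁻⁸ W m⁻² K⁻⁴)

T₁/T₂ ≈ 0.353

T_eq = [S₀(1−A)/(4σd²)]^(1/4), so T ∝ (1−A)^(1/4) / √d.
T₁ = [1360×0.61/(4×5.67×10⁻⁸×5.79²)]^(1/4) = 102.20 K.
T₂ = [1360×0.71/(4×5.67×10⁻⁸×0.778²)]^(1/4) = 289.60 K.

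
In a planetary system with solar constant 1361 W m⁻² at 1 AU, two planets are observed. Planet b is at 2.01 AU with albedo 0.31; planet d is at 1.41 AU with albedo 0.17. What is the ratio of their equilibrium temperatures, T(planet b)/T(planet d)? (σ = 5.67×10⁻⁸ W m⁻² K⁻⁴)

T₁/T₂ ≈ 0.800

T_eq = [S₀(1−A)/(4σd²)]^(1/4), so T ∝ (1−A)^(1/4) / √d.
T₁ = [1361×0.69/(4×5.67×10⁻⁸×2.01²)]^(1/4) = 178.92 K.
T₂ = [1361×0.83/(4×5.67×10⁻⁸×1.41²)]^(1/4) = 223.72 K.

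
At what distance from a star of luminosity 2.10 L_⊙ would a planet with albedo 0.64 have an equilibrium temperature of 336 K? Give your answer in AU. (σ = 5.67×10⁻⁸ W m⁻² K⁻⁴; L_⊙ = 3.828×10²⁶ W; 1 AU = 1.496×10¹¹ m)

L = 2.10 × 3.828×10²⁶ = 8.04×10²⁶ W.
From T_eq⁴ = L(1−A)/(16πσd²): d = √[L(1−A)/(16πσT_eq⁴)].
d = √[8.04×10²⁶ × 0.36 / (16π × 5.67×10⁻⁸ × (336)⁴)] = 8.93×10¹⁰ m = 0.597 AU.

d ≈ 0.597 AU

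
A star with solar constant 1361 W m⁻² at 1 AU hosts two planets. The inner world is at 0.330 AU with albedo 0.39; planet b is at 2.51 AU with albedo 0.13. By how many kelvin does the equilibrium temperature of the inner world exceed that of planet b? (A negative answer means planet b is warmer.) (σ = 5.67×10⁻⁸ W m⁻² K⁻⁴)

T_eq = [S₀(1−A)/(4σd²)]^(1/4), so T ∝ (1−A)^(1/4) / √d.
T₁ = [1361×0.61/(4×5.67×10⁻⁸×0.330²)]^(1/4) = 428.18 K.
T₂ = [1361×0.87/(4×5.67×10⁻⁸×2.51²)]^(1/4) = 169.67 K.

ΔT ≈ 258.5 K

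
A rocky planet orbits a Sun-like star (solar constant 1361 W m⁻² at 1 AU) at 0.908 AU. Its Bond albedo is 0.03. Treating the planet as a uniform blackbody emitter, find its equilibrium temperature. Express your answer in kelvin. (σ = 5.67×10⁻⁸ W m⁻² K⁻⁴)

Flux at 0.908 AU: S = 1361/0.908² = 1650 W m⁻².
Energy balance: absorbed = emitted ⇒ πR²·S(1−A) = 4πR²·σT_eq⁴, so T_eq⁴ = S(1−A)/(4σ).
T_eq = [1650 × 0.97 / (4 × 5.67×10⁻⁸)]^(1/4) = (7.06×10⁹)^(1/4) = 290 K.

T_eq ≈ 290 K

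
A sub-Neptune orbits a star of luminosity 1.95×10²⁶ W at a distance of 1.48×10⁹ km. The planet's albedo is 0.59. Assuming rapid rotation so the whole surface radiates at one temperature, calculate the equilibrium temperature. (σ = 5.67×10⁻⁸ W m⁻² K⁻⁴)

d = 1.48×10⁹ km = 1.48×10¹² m.
Flux: S = L/(4πd²) = 1.95×10²⁶/(4π×(1.48×10¹²)²) = 7.08 W m⁻².
Energy balance: absorbed = emitted ⇒ πR²·S(1−A) = 4πR²·σT_eq⁴, so T_eq⁴ = S(1−A)/(4σ).
T_eq = [7.08 × 0.41 / (4 × 5.67×10⁻⁸)]^(1/4) = (1.28×10⁷)^(1/4) = 59.8 K.

T_eq ≈ 59.8 K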